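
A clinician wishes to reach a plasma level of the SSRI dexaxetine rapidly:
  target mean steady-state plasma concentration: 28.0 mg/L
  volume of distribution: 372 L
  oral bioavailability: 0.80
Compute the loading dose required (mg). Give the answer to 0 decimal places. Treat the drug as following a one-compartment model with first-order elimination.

LD = Css × Vd / F = 28.0 × 372 / 0.80 = 13020 mg

13020 mg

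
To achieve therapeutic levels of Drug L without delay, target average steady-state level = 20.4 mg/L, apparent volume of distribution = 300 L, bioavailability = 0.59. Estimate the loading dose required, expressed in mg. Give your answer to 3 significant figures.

10400 mg

LD = Css × Vd / F = 20.4 × 300 / 0.59 = 10370 mg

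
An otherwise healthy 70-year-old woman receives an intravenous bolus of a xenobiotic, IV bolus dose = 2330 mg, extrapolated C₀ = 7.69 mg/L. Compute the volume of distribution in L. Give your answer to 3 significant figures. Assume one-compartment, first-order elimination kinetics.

Vd = Dose / C₀ = 2330 / 7.69 = 303.0 L

303 L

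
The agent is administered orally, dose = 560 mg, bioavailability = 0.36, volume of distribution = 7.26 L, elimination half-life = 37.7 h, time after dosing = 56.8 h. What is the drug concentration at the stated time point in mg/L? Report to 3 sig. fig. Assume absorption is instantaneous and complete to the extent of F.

9.77 mg/L

Amount reaching circulation = F × Dose = 0.36 × 560.0 = 201.6 mg
C₀ = F·Dose / Vd = 201.6 / 7.26 = 27.77 mg/L
k = ln2 / t½ = 0.693147 / 37.7 = 0.01839 h⁻¹
C = C₀ · e^(−k·t) = 27.77 × e^(−0.01839 × 56.8)
  = 27.77 × 0.3518 = 9.769 mg/L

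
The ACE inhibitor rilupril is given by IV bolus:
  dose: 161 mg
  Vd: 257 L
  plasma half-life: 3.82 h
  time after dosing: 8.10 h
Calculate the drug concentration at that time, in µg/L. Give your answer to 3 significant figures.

144 µg/L

C₀ = Dose / Vd = 161.0 / 257 = 0.6265 mg/L
k = ln2 / t½ = 0.693147 / 3.82 = 0.1815 h⁻¹
C = C₀ · e^(−k·t) = 0.6265 × e^(−0.1815 × 8.10)
  = 0.6265 × 0.2299 = 0.1440 mg/L
Convert: 0.1440 mg/L × 1000 = 144.0 µg/L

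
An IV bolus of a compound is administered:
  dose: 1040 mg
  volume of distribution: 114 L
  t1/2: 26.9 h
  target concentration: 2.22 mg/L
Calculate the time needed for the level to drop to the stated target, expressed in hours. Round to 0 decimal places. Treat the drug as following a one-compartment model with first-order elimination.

C₀ = Dose / Vd = 1040 / 114 = 9.123 mg/L
k = ln2 / t½ = 0.693147 / 26.9 = 0.02577 h⁻¹
t = ln(C₀ / C) / k = ln(9.123 / 2.22) / 0.02577
  = ln(4.109) / 0.02577 = 1.413 / 0.02577 = 54.83 h

55 h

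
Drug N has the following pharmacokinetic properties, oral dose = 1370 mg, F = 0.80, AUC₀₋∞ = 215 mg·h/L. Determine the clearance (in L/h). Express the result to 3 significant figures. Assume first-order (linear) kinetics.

CL = F·Dose / AUC = 0.80 × 1370 / 215 = 5.098 L/h

5.10 L/h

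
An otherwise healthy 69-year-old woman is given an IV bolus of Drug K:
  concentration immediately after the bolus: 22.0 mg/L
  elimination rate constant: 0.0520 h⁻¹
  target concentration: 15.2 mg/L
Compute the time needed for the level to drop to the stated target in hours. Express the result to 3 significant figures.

t = ln(C₀ / C) / k = ln(22.00 / 15.2) / 0.05200
  = ln(1.447) / 0.05200 = 0.3695 / 0.05200 = 7.106 h

7.11 h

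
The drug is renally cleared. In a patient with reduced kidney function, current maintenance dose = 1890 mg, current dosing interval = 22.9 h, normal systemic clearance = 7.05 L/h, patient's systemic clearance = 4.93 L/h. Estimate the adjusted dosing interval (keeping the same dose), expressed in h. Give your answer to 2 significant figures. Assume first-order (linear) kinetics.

To keep the same average steady-state level, dosing rate must scale with clearance.
CL ratio = 4.93 / 7.05 = 0.6993
New interval (same dose) = 22.9 / 0.6993 = 32.75 h

33 h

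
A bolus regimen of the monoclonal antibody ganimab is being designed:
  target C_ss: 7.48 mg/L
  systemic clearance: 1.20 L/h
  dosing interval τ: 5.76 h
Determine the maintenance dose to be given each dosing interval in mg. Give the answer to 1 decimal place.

At steady state, Dose/τ = Css × CL.
Dose = Css × CL × τ = 7.48 × 1.200 × 5.76 = 51.70 mg

51.7 mg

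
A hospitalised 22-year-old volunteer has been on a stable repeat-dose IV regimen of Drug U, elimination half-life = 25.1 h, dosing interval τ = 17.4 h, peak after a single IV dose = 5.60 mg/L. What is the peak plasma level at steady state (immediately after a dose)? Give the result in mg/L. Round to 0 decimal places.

15 mg/L

k = ln2 / t½ = 0.693147 / 25.1 = 0.02762 h⁻¹
e^(−kτ) = e^(−0.02762 × 17.4) = 0.6184
Accumulation ratio R = 1 / (1 − e^(−kτ)) = 1 / (1 − 0.6184) = 2.621
Steady-state peak = C₀ × R = 5.60 × 2.621 = 14.68 mg/L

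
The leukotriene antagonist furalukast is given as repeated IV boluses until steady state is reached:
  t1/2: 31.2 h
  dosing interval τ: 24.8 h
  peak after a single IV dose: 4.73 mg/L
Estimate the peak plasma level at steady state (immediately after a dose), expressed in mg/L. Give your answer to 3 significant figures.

11.2 mg/L

k = ln2 / t½ = 0.693147 / 31.2 = 0.02222 h⁻¹
e^(−kτ) = e^(−0.02222 × 24.8) = 0.5763
Accumulation ratio R = 1 / (1 − e^(−kτ)) = 1 / (1 − 0.5763) = 2.360
Steady-state peak = C₀ × R = 4.73 × 2.360 = 11.16 mg/L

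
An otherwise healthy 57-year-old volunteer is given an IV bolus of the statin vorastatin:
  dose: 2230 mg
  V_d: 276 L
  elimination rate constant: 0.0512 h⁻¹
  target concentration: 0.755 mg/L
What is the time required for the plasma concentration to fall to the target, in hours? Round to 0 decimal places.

46 h

C₀ = Dose / Vd = 2230 / 276 = 8.080 mg/L
t = ln(C₀ / C) / k = ln(8.080 / 0.755) / 0.05120
  = ln(10.70) / 0.05120 = 2.370 / 0.05120 = 46.29 h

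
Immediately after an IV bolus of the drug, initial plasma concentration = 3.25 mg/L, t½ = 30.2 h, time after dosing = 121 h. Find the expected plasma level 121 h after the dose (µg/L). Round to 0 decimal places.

k = ln2 / t½ = 0.693147 / 30.2 = 0.02295 h⁻¹
C = C₀ · e^(−k·t) = 3.250 × e^(−0.02295 × 121)
  = 3.250 × 0.06223 = 0.2022 mg/L
Convert: 0.2022 mg/L × 1000 = 202.2 µg/L

202 µg/L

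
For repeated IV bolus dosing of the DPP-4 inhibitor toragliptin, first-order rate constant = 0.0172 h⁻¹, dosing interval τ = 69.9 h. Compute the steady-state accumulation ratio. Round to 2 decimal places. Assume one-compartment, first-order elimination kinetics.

e^(−kτ) = e^(−0.01720 × 69.9) = 0.3005
Accumulation ratio R = 1 / (1 − e^(−kτ)) = 1 / (1 − 0.3005) = 1.430

1.43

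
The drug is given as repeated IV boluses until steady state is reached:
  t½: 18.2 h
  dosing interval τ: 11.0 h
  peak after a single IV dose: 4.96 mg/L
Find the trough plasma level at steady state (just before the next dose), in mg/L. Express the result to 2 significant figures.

k = ln2 / t½ = 0.693147 / 18.2 = 0.03809 h⁻¹
e^(−kτ) = e^(−0.03809 × 11.0) = 0.6577
Accumulation ratio R = 1 / (1 − e^(−kτ)) = 1 / (1 − 0.6577) = 2.921
Steady-state trough = C₀ × R × e^(−kτ) = 4.96 × 2.921 × 0.6577 = 9.529 mg/L

9.5 mg/L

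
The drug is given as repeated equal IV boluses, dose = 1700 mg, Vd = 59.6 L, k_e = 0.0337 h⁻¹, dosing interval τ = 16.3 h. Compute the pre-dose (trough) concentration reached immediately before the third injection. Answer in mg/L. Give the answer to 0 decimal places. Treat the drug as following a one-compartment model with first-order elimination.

C₀ per dose = Dose / Vd = 1700 / 59.6 = 28.52 mg/L
Fraction remaining after one interval: r = e^(−kτ) = e^(−0.03370 × 16.3) = 0.5773
Before dose 3, 2 doses have been given (aged 1τ, 2τ).
C_trough = C₀ × (r + r²) = 28.52 × (0.5773 + 0.3333) = 25.97 mg/L

26 mg/L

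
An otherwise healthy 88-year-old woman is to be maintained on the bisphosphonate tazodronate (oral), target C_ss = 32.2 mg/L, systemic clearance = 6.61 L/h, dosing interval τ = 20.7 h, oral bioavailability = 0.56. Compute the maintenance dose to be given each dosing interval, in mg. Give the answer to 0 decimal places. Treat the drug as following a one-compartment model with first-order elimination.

At steady state, F × (Dose/τ) = Css × CL.
Dose = Css × CL × τ / F = 32.2 × 6.610 × 20.7 / 0.56 = 7868 mg

7868 mg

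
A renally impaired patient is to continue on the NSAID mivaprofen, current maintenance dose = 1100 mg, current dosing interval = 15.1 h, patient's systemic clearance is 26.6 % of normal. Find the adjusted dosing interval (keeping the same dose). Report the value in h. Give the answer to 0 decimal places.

57 h

To keep the same average steady-state level, dosing rate must scale with clearance.
CL ratio = 26.6 / 100 = 0.2660
New interval (same dose) = 15.1 / 0.2660 = 56.77 h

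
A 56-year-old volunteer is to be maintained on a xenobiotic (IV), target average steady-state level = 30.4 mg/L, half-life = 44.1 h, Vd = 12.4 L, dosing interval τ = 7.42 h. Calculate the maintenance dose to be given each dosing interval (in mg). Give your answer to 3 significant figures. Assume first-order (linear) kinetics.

44.0 mg

k = ln2 / t½ = 0.693147 / 44.1 = 0.01572 h⁻¹
CL = k × Vd = 0.01572 × 12.4 = 0.1949 L/h
At steady state, Dose/τ = Css × CL.
Dose = Css × CL × τ = 30.4 × 0.1949 × 7.42 = 43.96 mg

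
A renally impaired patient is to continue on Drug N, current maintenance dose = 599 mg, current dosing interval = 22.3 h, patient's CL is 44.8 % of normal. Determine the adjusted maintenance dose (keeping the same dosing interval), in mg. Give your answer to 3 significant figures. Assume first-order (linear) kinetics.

To keep the same average steady-state level, dosing rate must scale with clearance.
CL ratio = 44.8 / 100 = 0.4480
New dose (same interval) = 599 × 0.4480 = 268.4 mg

268 mg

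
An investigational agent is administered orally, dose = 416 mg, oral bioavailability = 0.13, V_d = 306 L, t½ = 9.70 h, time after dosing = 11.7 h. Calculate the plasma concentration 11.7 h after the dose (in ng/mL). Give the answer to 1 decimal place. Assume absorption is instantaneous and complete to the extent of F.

Amount reaching circulation = F × Dose = 0.13 × 416.0 = 54.08 mg
C₀ = F·Dose / Vd = 54.08 / 306 = 0.1767 mg/L
k = ln2 / t½ = 0.693147 / 9.70 = 0.07146 h⁻¹
C = C₀ · e^(−k·t) = 0.1767 × e^(−0.07146 × 11.7)
  = 0.1767 × 0.4334 = 0.07658 mg/L
Convert: 0.07658 mg/L × 1000 = 76.58 ng/mL

76.6 ng/mL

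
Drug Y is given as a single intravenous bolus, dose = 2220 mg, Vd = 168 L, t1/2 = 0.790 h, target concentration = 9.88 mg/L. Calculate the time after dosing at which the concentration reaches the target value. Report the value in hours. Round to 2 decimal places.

C₀ = Dose / Vd = 2220 / 168 = 13.21 mg/L
k = ln2 / t½ = 0.693147 / 0.790 = 0.8774 h⁻¹
t = ln(C₀ / C) / k = ln(13.21 / 9.88) / 0.8774
  = ln(1.337) / 0.8774 = 0.2904 / 0.8774 = 0.3310 h

0.33 h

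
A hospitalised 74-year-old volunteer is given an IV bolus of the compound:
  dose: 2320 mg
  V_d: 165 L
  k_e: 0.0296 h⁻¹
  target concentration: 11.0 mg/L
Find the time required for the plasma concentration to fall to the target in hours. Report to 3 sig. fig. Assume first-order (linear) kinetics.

C₀ = Dose / Vd = 2320 / 165 = 14.06 mg/L
t = ln(C₀ / C) / k = ln(14.06 / 11.0) / 0.02960
  = ln(1.278) / 0.02960 = 0.2453 / 0.02960 = 8.287 h

8.29 h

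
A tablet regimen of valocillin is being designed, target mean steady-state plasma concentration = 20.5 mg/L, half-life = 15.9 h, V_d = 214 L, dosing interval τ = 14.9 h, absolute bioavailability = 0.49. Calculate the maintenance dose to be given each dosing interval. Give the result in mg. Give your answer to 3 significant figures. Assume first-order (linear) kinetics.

k = ln2 / t½ = 0.693147 / 15.9 = 0.04359 h⁻¹
CL = k × Vd = 0.04359 × 214 = 9.328 L/h
At steady state, F × (Dose/τ) = Css × CL.
Dose = Css × CL × τ / F = 20.5 × 9.328 × 14.9 / 0.49 = 5815 mg

5820 mg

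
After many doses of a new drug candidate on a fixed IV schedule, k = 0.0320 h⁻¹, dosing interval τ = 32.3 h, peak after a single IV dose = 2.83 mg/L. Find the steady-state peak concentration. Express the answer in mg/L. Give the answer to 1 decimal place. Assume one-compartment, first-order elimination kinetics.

4.4 mg/L

e^(−kτ) = e^(−0.03200 × 32.3) = 0.3557
Accumulation ratio R = 1 / (1 − e^(−kτ)) = 1 / (1 − 0.3557) = 1.552
Steady-state peak = C₀ × R = 2.83 × 1.552 = 4.392 mg/L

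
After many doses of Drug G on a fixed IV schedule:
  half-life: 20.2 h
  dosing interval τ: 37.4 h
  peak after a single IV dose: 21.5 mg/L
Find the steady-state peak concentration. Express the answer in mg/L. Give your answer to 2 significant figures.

k = ln2 / t½ = 0.693147 / 20.2 = 0.03431 h⁻¹
e^(−kτ) = e^(−0.03431 × 37.4) = 0.2772
Accumulation ratio R = 1 / (1 − e^(−kτ)) = 1 / (1 − 0.2772) = 1.384
Steady-state peak = C₀ × R = 21.5 × 1.384 = 29.76 mg/L

30 mg/L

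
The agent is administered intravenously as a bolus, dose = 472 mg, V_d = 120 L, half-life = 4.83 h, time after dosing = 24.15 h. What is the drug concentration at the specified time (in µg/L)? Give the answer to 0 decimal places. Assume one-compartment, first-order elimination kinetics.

C₀ = Dose / Vd = 472.0 / 120 = 3.933 mg/L
k = ln2 / t½ = 0.693147 / 4.83 = 0.1435 h⁻¹
t / t½ = 24.15 / 4.83 = 5 half-lives
C = C₀ × (1/2)^5 = 3.933 × 0.03125 = 0.1229 mg/L
Convert: 0.1229 mg/L × 1000 = 122.9 µg/L

123 µg/L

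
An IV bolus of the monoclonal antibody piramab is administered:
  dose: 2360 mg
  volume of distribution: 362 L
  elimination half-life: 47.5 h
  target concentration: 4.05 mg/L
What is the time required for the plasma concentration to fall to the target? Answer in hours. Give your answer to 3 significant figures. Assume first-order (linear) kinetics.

32.6 h

C₀ = Dose / Vd = 2360 / 362 = 6.519 mg/L
k = ln2 / t½ = 0.693147 / 47.5 = 0.01459 h⁻¹
t = ln(C₀ / C) / k = ln(6.519 / 4.05) / 0.01459
  = ln(1.610) / 0.01459 = 0.4762 / 0.01459 = 32.64 h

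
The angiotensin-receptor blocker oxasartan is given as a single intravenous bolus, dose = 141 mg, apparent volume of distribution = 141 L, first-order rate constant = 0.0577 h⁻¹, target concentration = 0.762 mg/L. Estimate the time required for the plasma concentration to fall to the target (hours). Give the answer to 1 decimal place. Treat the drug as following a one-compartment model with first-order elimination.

C₀ = Dose / Vd = 141.0 / 141 = 1.000 mg/L
t = ln(C₀ / C) / k = ln(1.000 / 0.762) / 0.05770
  = ln(1.312) / 0.05770 = 0.2716 / 0.05770 = 4.707 h

4.7 h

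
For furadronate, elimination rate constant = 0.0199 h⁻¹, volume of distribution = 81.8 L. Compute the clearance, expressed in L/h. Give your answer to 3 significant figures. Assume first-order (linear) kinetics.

1.63 L/h

CL = k × Vd = 0.0199 × 81.8 = 1.628 L/h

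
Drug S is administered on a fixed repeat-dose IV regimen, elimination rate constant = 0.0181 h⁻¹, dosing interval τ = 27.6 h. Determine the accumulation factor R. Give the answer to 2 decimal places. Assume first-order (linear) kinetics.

e^(−kτ) = e^(−0.01810 × 27.6) = 0.6068
Accumulation ratio R = 1 / (1 − e^(−kτ)) = 1 / (1 − 0.6068) = 2.543

2.54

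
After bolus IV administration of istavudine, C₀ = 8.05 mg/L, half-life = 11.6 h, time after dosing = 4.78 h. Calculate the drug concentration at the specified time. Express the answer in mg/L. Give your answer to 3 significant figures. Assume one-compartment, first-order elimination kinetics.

k = ln2 / t½ = 0.693147 / 11.6 = 0.05975 h⁻¹
C = C₀ · e^(−k·t) = 8.050 × e^(−0.05975 × 4.78)
  = 8.050 × 0.7516 = 6.050 mg/L

6.05 mg/L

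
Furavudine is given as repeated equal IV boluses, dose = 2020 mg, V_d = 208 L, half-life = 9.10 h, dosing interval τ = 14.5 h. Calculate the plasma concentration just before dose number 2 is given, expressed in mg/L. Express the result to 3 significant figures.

C₀ per dose = Dose / Vd = 2020 / 208 = 9.712 mg/L
k = ln2 / t½ = 0.693147 / 9.10 = 0.07617 h⁻¹
Fraction remaining after one interval: r = e^(−kτ) = e^(−0.07617 × 14.5) = 0.3314
Before dose 2, 1 dose has been given (aged 1τ).
C_trough = C₀ × r = 9.712 × 0.3314 = 3.219 mg/L

3.22 mg/L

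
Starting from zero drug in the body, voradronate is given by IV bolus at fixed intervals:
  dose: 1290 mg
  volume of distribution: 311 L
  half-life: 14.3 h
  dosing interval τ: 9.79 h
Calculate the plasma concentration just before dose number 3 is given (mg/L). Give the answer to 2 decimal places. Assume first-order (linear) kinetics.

4.19 mg/L

C₀ per dose = Dose / Vd = 1290 / 311 = 4.148 mg/L
k = ln2 / t½ = 0.693147 / 14.3 = 0.04847 h⁻¹
Fraction remaining after one interval: r = e^(−kτ) = e^(−0.04847 × 9.79) = 0.6222
Before dose 3, 2 doses have been given (aged 1τ, 2τ).
C_trough = C₀ × (r + r²) = 4.148 × (0.6222 + 0.3871) = 4.187 mg/L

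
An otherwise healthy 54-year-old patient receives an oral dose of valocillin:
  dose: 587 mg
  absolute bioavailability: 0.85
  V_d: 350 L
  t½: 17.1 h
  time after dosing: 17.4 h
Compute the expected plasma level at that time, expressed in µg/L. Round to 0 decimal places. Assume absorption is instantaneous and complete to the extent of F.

Amount reaching circulation = F × Dose = 0.85 × 587.0 = 499.0 mg
C₀ = F·Dose / Vd = 499.0 / 350 = 1.426 mg/L
k = ln2 / t½ = 0.693147 / 17.1 = 0.04053 h⁻¹
C = C₀ · e^(−k·t) = 1.426 × e^(−0.04053 × 17.4)
  = 1.426 × 0.4940 = 0.7044 mg/L
Convert: 0.7044 mg/L × 1000 = 704.4 µg/L

704 µg/L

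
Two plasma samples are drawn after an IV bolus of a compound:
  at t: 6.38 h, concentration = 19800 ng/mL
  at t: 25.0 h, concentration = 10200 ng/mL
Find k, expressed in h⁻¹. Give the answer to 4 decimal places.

0.0356 h⁻¹

k = ln(C₁/C₂) / (t₂ − t₁) = ln(19800/10200) / (25.0 − 6.38)
  = 0.6633 / 18.62 = 0.03562 h⁻¹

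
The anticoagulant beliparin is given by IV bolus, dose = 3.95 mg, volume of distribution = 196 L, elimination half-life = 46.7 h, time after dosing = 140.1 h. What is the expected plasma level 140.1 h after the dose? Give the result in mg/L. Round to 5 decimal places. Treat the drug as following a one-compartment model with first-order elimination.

C₀ = Dose / Vd = 3.950 / 196 = 0.02015 mg/L
k = ln2 / t½ = 0.693147 / 46.7 = 0.01484 h⁻¹
t / t½ = 140.1 / 46.7 = 3 half-lives
C = C₀ × (1/2)^3 = 0.02015 × 0.1250 = 0.002519 mg/L

0.00252 mg/L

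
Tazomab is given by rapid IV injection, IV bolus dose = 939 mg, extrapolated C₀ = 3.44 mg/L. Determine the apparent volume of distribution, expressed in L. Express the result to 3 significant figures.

Vd = Dose / C₀ = 939.0 / 3.44 = 273.0 L

273 L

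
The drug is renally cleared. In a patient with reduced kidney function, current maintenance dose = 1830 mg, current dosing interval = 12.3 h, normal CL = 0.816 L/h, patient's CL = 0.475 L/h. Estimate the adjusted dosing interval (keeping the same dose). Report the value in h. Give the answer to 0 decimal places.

21 h

To keep the same average steady-state level, dosing rate must scale with clearance.
CL ratio = 0.475 / 0.816 = 0.5821
New interval (same dose) = 12.3 / 0.5821 = 21.13 h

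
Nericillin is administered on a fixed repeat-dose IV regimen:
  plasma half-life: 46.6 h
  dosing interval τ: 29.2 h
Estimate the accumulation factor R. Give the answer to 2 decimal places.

k = ln2 / t½ = 0.693147 / 46.6 = 0.01487 h⁻¹
e^(−kτ) = e^(−0.01487 × 29.2) = 0.6478
Accumulation ratio R = 1 / (1 − e^(−kτ)) = 1 / (1 − 0.6478) = 2.839

2.84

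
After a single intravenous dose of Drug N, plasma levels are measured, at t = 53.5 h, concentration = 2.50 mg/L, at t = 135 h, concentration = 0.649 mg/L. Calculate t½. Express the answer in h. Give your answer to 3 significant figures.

41.9 h

k = ln(C₁/C₂) / (t₂ − t₁) = ln(2.50/0.649) / (135 − 53.5)
  = 1.349 / 81.50 = 0.01655 h⁻¹
t½ = ln2 / k = 0.693147 / 0.01655 = 41.88 h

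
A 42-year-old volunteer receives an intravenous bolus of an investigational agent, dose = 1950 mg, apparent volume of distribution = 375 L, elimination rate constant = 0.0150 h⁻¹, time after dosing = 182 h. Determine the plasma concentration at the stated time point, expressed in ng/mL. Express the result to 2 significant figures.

C₀ = Dose / Vd = 1950 / 375 = 5.200 mg/L
C = C₀ · e^(−k·t) = 5.200 × e^(−0.01500 × 182)
  = 5.200 × 0.06522 = 0.3391 mg/L
Convert: 0.3391 mg/L × 1000 = 339.1 ng/mL

340 ng/mL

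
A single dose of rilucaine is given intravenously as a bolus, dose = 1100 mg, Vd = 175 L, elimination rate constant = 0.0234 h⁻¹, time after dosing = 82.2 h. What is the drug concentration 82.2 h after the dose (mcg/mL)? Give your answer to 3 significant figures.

0.918 mcg/mL

C₀ = Dose / Vd = 1100 / 175 = 6.286 mg/L
C = C₀ · e^(−k·t) = 6.286 × e^(−0.02340 × 82.2)
  = 6.286 × 0.1461 = 0.9184 mg/L
(0.9184 mg/L = 0.9184 mcg/mL)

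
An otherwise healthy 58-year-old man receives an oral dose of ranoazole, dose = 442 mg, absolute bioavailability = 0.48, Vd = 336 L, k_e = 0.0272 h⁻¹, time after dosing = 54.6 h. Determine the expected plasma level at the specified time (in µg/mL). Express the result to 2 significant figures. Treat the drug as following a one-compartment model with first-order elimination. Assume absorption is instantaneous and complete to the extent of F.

Amount reaching circulation = F × Dose = 0.48 × 442.0 = 212.2 mg
C₀ = F·Dose / Vd = 212.2 / 336 = 0.6315 mg/L
C = C₀ · e^(−k·t) = 0.6315 × e^(−0.02720 × 54.6)
  = 0.6315 × 0.2265 = 0.1430 mg/L
(0.1430 mg/L = 0.1430 µg/mL)

0.14 µg/mL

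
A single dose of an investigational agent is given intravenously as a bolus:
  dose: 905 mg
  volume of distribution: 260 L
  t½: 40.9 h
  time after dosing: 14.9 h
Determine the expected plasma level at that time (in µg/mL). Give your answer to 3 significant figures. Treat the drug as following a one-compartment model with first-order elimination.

2.70 µg/mL

C₀ = Dose / Vd = 905.0 / 260 = 3.481 mg/L
k = ln2 / t½ = 0.693147 / 40.9 = 0.01695 h⁻¹
C = C₀ · e^(−k·t) = 3.481 × e^(−0.01695 × 14.9)
  = 3.481 × 0.7768 = 2.704 mg/L
(2.704 mg/L = 2.704 µg/mL)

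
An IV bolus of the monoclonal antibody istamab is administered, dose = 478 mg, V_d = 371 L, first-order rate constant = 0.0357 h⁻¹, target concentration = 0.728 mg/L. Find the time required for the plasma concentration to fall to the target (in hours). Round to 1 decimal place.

C₀ = Dose / Vd = 478.0 / 371 = 1.288 mg/L
t = ln(C₀ / C) / k = ln(1.288 / 0.728) / 0.03570
  = ln(1.769) / 0.03570 = 0.5704 / 0.03570 = 15.98 h

16.0 h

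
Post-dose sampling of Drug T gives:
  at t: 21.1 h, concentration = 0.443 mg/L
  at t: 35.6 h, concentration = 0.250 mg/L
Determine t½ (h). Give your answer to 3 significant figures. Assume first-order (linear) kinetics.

17.6 h

k = ln(C₁/C₂) / (t₂ − t₁) = ln(0.443/0.250) / (35.6 − 21.1)
  = 0.5721 / 14.50 = 0.03946 h⁻¹
t½ = ln2 / k = 0.693147 / 0.03946 = 17.57 h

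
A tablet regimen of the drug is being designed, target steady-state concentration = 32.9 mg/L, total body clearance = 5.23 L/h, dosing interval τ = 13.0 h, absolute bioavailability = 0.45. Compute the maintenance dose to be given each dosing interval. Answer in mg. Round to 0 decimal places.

4971 mg

At steady state, F × (Dose/τ) = Css × CL.
Dose = Css × CL × τ / F = 32.9 × 5.230 × 13.0 / 0.45 = 4971 mg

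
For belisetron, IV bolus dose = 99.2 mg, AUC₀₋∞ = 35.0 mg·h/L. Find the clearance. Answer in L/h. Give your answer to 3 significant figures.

CL = Dose / AUC = 99.2 / 35.0 = 2.834 L/h

2.83 L/h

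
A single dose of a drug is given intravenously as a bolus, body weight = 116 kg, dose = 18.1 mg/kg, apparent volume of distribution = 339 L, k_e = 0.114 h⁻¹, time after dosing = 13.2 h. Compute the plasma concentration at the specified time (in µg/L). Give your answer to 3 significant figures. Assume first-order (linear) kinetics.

Total dose = 18.1 × 116 = 2100 mg
C₀ = Dose / Vd = 2100 / 339 = 6.195 mg/L
C = C₀ · e^(−k·t) = 6.195 × e^(−0.1140 × 13.2)
  = 6.195 × 0.2221 = 1.376 mg/L
Convert: 1.376 mg/L × 1000 = 1376 µg/L

1380 µg/L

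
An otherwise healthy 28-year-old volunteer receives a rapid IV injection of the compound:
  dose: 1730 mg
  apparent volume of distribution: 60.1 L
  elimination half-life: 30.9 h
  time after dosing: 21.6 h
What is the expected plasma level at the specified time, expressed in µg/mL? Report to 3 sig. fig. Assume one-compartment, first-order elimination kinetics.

C₀ = Dose / Vd = 1730 / 60.1 = 28.79 mg/L
k = ln2 / t½ = 0.693147 / 30.9 = 0.02243 h⁻¹
C = C₀ · e^(−k·t) = 28.79 × e^(−0.02243 × 21.6)
  = 28.79 × 0.6160 = 17.73 mg/L
(17.73 mg/L = 17.73 µg/mL)

17.7 µg/mL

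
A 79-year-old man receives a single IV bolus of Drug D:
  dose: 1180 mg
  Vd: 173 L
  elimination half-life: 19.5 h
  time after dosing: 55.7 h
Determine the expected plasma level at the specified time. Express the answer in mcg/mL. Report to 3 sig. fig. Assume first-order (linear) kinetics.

0.942 mcg/mL

C₀ = Dose / Vd = 1180 / 173 = 6.821 mg/L
k = ln2 / t½ = 0.693147 / 19.5 = 0.03555 h⁻¹
C = C₀ · e^(−k·t) = 6.821 × e^(−0.03555 × 55.7)
  = 6.821 × 0.1381 = 0.9420 mg/L
(0.9420 mg/L = 0.9420 mcg/mL)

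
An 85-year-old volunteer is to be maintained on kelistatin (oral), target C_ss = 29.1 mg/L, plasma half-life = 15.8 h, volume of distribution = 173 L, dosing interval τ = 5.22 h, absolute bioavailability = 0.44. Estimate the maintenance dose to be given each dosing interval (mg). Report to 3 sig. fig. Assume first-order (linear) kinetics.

2620 mg

k = ln2 / t½ = 0.693147 / 15.8 = 0.04387 h⁻¹
CL = k × Vd = 0.04387 × 173 = 7.590 L/h
At steady state, F × (Dose/τ) = Css × CL.
Dose = Css × CL × τ / F = 29.1 × 7.590 × 5.22 / 0.44 = 2620 mg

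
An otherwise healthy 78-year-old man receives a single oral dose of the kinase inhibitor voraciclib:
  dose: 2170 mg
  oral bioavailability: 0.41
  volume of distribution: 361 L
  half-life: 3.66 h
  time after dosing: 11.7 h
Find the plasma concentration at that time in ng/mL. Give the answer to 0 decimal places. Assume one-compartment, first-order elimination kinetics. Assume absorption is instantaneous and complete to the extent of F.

Amount reaching circulation = F × Dose = 0.41 × 2170 = 889.7 mg
C₀ = F·Dose / Vd = 889.7 / 361 = 2.465 mg/L
k = ln2 / t½ = 0.693147 / 3.66 = 0.1894 h⁻¹
C = C₀ · e^(−k·t) = 2.465 × e^(−0.1894 × 11.7)
  = 2.465 × 0.1090 = 0.2687 mg/L
Convert: 0.2687 mg/L × 1000 = 268.7 ng/mL

269 ng/mL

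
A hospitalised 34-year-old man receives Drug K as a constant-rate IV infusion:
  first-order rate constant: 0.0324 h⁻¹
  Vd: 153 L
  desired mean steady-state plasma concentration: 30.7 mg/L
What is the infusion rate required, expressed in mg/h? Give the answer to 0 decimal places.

152 mg/h

CL = k × Vd = 0.03240 × 153 = 4.957 L/h
At steady state, infusion rate R₀ = Css × CL = 30.7 × 4.957 = 152.2 mg/h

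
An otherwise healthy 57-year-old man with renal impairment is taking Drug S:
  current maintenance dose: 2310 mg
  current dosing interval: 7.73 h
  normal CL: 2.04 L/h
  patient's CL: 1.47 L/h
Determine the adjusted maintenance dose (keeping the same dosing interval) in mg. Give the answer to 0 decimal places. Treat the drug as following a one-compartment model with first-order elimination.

1665 mg

To keep the same average steady-state level, dosing rate must scale with clearance.
CL ratio = 1.47 / 2.04 = 0.7206
New dose (same interval) = 2310 × 0.7206 = 1665 mg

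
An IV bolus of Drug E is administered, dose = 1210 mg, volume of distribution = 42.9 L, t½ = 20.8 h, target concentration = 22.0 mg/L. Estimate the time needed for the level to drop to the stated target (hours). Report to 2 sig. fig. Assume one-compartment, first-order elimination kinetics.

7.5 h

C₀ = Dose / Vd = 1210 / 42.9 = 28.21 mg/L
k = ln2 / t½ = 0.693147 / 20.8 = 0.03332 h⁻¹
t = ln(C₀ / C) / k = ln(28.21 / 22.0) / 0.03332
  = ln(1.282) / 0.03332 = 0.2484 / 0.03332 = 7.455 h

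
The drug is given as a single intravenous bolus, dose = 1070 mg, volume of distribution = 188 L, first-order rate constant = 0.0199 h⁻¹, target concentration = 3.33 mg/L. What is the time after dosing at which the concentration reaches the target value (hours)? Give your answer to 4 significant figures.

26.93 h

C₀ = Dose / Vd = 1070 / 188 = 5.691 mg/L
t = ln(C₀ / C) / k = ln(5.691 / 3.33) / 0.01990
  = ln(1.709) / 0.01990 = 0.5359 / 0.01990 = 26.93 h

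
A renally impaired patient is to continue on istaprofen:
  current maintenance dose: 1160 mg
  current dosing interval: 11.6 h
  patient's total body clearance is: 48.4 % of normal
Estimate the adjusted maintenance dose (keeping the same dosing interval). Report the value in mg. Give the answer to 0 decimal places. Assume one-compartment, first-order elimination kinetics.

561 mg

To keep the same average steady-state level, dosing rate must scale with clearance.
CL ratio = 48.4 / 100 = 0.4840
New dose (same interval) = 1160 × 0.4840 = 561.4 mg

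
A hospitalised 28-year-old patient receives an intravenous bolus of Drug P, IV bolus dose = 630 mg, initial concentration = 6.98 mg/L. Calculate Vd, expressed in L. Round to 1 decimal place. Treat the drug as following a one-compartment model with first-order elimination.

90.3 L

Vd = Dose / C₀ = 630.0 / 6.98 = 90.26 L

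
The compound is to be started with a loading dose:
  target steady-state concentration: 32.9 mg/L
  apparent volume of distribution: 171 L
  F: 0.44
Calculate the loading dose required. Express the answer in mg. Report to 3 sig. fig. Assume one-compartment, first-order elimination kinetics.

12800 mg

LD = Css × Vd / F = 32.9 × 171 / 0.44 = 12790 mg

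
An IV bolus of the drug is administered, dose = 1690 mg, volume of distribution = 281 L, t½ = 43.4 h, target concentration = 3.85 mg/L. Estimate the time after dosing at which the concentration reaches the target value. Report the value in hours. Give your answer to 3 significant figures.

27.9 h

C₀ = Dose / Vd = 1690 / 281 = 6.014 mg/L
k = ln2 / t½ = 0.693147 / 43.4 = 0.01597 h⁻¹
t = ln(C₀ / C) / k = ln(6.014 / 3.85) / 0.01597
  = ln(1.562) / 0.01597 = 0.4460 / 0.01597 = 27.93 h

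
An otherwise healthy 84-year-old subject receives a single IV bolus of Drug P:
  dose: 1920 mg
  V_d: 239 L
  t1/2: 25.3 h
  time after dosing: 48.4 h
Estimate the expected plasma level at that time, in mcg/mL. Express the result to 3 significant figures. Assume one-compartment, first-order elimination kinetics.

2.13 mcg/mL

C₀ = Dose / Vd = 1920 / 239 = 8.033 mg/L
k = ln2 / t½ = 0.693147 / 25.3 = 0.02740 h⁻¹
C = C₀ · e^(−k·t) = 8.033 × e^(−0.02740 × 48.4)
  = 8.033 × 0.2655 = 2.133 mg/L
(2.133 mg/L = 2.133 mcg/mL)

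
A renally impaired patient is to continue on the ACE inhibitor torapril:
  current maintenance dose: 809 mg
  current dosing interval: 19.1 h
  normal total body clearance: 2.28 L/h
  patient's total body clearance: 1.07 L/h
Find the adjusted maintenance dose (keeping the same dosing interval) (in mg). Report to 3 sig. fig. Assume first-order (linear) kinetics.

380 mg

To keep the same average steady-state level, dosing rate must scale with clearance.
CL ratio = 1.07 / 2.28 = 0.4693
New dose (same interval) = 809 × 0.4693 = 379.7 mg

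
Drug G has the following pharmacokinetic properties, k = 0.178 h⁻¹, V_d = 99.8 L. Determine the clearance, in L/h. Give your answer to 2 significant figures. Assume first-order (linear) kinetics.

18 L/h

CL = k × Vd = 0.178 × 99.8 = 17.76 L/h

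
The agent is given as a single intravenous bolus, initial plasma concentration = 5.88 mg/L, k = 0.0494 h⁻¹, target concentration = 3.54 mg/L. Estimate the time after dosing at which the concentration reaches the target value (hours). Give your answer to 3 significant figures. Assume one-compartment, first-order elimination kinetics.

t = ln(C₀ / C) / k = ln(5.880 / 3.54) / 0.04940
  = ln(1.661) / 0.04940 = 0.5074 / 0.04940 = 10.27 h

10.3 h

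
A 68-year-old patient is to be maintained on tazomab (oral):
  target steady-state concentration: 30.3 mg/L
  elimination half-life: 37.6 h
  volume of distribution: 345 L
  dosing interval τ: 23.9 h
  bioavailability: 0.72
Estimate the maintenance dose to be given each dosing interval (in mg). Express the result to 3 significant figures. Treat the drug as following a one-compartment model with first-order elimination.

6400 mg

k = ln2 / t½ = 0.693147 / 37.6 = 0.01843 h⁻¹
CL = k × Vd = 0.01843 × 345 = 6.358 L/h
At steady state, F × (Dose/τ) = Css × CL.
Dose = Css × CL × τ / F = 30.3 × 6.358 × 23.9 / 0.72 = 6395 mg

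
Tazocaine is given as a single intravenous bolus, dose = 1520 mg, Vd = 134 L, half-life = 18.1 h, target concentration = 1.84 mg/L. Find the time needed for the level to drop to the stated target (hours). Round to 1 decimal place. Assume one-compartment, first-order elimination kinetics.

47.5 h

C₀ = Dose / Vd = 1520 / 134 = 11.34 mg/L
k = ln2 / t½ = 0.693147 / 18.1 = 0.03830 h⁻¹
t = ln(C₀ / C) / k = ln(11.34 / 1.84) / 0.03830
  = ln(6.163) / 0.03830 = 1.819 / 0.03830 = 47.49 h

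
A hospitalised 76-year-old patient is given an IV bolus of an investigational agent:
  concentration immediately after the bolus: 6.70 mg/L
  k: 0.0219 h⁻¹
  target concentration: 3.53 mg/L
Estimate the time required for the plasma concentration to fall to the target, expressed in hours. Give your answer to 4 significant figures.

t = ln(C₀ / C) / k = ln(6.700 / 3.53) / 0.02190
  = ln(1.898) / 0.02190 = 0.6408 / 0.02190 = 29.26 h

29.26 h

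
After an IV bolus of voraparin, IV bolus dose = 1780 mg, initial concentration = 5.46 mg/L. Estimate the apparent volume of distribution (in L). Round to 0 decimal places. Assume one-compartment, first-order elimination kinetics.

326 L

Vd = Dose / C₀ = 1780 / 5.46 = 326.0 L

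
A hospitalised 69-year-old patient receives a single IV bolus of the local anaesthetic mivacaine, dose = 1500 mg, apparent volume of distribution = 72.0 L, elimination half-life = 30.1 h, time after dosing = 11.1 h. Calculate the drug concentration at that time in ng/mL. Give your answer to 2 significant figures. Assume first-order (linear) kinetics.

C₀ = Dose / Vd = 1500 / 72.0 = 20.83 mg/L
k = ln2 / t½ = 0.693147 / 30.1 = 0.02303 h⁻¹
C = C₀ · e^(−k·t) = 20.83 × e^(−0.02303 × 11.1)
  = 20.83 × 0.7744 = 16.13 mg/L
Convert: 16.13 mg/L × 1000 = 16130 ng/mL

16000 ng/mL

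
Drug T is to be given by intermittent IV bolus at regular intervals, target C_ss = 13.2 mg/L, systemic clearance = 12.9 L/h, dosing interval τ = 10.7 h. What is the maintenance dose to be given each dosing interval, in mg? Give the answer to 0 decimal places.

At steady state, Dose/τ = Css × CL.
Dose = Css × CL × τ = 13.2 × 12.90 × 10.7 = 1822 mg

1822 mg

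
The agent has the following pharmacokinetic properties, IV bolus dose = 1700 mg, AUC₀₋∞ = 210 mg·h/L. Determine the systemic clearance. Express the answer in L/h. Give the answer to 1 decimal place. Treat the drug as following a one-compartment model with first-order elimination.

CL = Dose / AUC = 1700 / 210 = 8.095 L/h

8.1 L/h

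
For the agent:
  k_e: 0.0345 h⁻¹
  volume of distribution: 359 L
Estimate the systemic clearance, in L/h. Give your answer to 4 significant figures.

CL = k × Vd = 0.0345 × 359 = 12.39 L/h

12.39 L/h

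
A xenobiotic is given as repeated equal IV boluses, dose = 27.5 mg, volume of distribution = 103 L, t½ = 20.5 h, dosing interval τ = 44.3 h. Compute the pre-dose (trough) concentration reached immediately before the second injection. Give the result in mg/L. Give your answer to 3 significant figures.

C₀ per dose = Dose / Vd = 27.5 / 103 = 0.2670 mg/L
k = ln2 / t½ = 0.693147 / 20.5 = 0.03381 h⁻¹
Fraction remaining after one interval: r = e^(−kτ) = e^(−0.03381 × 44.3) = 0.2236
Before dose 2, 1 dose has been given (aged 1τ).
C_trough = C₀ × r = 0.2670 × 0.2236 = 0.05970 mg/L

0.0597 mg/L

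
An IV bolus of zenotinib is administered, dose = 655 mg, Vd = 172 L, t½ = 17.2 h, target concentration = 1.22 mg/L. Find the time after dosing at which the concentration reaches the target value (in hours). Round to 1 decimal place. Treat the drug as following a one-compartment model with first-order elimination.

28.2 h

C₀ = Dose / Vd = 655.0 / 172 = 3.808 mg/L
k = ln2 / t½ = 0.693147 / 17.2 = 0.04030 h⁻¹
t = ln(C₀ / C) / k = ln(3.808 / 1.22) / 0.04030
  = ln(3.121) / 0.04030 = 1.138 / 0.04030 = 28.24 h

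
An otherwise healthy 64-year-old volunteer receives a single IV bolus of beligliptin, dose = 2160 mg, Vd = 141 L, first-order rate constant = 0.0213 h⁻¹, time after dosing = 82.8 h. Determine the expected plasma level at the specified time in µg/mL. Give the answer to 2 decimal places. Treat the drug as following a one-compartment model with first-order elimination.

2.63 µg/mL

C₀ = Dose / Vd = 2160 / 141 = 15.32 mg/L
C = C₀ · e^(−k·t) = 15.32 × e^(−0.02130 × 82.8)
  = 15.32 × 0.1714 = 2.626 mg/L
(2.626 mg/L = 2.626 µg/mL)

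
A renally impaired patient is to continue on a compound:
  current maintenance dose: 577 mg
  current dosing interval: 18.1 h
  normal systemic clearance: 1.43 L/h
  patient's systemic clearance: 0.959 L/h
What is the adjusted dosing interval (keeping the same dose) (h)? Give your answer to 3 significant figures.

27.0 h

To keep the same average steady-state level, dosing rate must scale with clearance.
CL ratio = 0.959 / 1.43 = 0.6706
New interval (same dose) = 18.1 / 0.6706 = 26.99 h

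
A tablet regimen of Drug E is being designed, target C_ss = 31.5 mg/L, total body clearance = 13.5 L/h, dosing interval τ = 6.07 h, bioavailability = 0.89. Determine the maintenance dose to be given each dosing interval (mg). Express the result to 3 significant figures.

2900 mg

At steady state, F × (Dose/τ) = Css × CL.
Dose = Css × CL × τ / F = 31.5 × 13.50 × 6.07 / 0.89 = 2900 mg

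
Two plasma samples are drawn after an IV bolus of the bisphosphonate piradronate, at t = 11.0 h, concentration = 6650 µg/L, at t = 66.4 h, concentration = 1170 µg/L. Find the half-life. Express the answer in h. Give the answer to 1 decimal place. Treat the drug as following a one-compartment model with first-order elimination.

22.1 h

k = ln(C₁/C₂) / (t₂ − t₁) = ln(6650/1170) / (66.4 − 11.0)
  = 1.738 / 55.40 = 0.03137 h⁻¹
t½ = ln2 / k = 0.693147 / 0.03137 = 22.10 h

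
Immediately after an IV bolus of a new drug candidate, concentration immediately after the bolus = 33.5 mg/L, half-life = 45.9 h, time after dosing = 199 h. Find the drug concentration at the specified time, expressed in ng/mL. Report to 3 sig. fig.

1660 ng/mL

k = ln2 / t½ = 0.693147 / 45.9 = 0.01510 h⁻¹
C = C₀ · e^(−k·t) = 33.50 × e^(−0.01510 × 199)
  = 33.50 × 0.04954 = 1.660 mg/L
Convert: 1.660 mg/L × 1000 = 1660 ng/mL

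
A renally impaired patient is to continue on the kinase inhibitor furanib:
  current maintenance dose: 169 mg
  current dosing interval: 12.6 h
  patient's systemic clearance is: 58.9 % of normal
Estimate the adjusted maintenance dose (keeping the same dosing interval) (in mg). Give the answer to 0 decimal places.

100 mg

To keep the same average steady-state level, dosing rate must scale with clearance.
CL ratio = 58.9 / 100 = 0.5890
New dose (same interval) = 169 × 0.5890 = 99.54 mg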